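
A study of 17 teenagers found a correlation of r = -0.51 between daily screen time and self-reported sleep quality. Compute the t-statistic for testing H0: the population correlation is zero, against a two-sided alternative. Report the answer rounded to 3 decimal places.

-2.296

1 − r² = 1 − 0.2601 = 0.7399;  √(1−r²) = 0.860174
√(n−2) = √15 = 3.872983
t = r·√(n−2)/√(1−r²) = -0.51 · 3.872983 / 0.860174 = -2.296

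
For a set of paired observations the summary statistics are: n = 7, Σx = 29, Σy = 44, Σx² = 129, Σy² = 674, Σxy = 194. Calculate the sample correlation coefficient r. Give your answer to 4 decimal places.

Numerator: nΣxy − (Σx)(Σy) = 7·194 − (29)(44) = 82
Denominator: √[(nΣx²−(Σx)²)(nΣy²−(Σy)²)]
  nΣx²−(Σx)² = 7·129 − 841 = 62;  nΣy²−(Σy)² = 7·674 − 1936 = 2782
  √(62·2782) = √172484 = 415.3119
r = 82 / 415.3119 = 0.1974

0.1974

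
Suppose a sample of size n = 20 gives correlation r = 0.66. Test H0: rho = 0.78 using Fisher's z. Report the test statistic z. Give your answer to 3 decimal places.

Fisher z: atanh(0.66) = 0.792814, atanh(0.78) = 1.045371
z = (z_r − z_0)·√(n−3) = (0.792814 − 1.045371)·√17 = -0.252557 · 4.123106 = -1.041

-1.041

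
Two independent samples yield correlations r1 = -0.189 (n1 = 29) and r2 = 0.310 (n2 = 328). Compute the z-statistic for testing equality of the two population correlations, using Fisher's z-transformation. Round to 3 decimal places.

-2.511

z1 = atanh(-0.189) = -0.191300,  z2 = atanh(0.310) = 0.320545
SE = √(1/(n1−3) + 1/(n2−3)) = √(1/26 + 1/325) = √(0.0384615 + 0.0030769) = √0.0415384 = 0.203810
z = (z1 − z2)/SE = (-0.191300 − 0.320545) / 0.203810 = -0.511845 / 0.203810 = -2.511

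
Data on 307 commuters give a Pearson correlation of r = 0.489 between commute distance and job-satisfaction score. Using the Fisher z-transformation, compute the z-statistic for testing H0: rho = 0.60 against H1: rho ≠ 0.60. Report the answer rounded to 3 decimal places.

z_r = atanh(0.489) = 0.534745,  z_0 = atanh(0.60) = 0.693147
SE = 1/√(n−3) = 1/√304 = 0.057354
z = (z_r − z_0)/SE = (0.534745 − 0.693147) / 0.057354 = -0.158402 / 0.057354 = -2.762

-2.762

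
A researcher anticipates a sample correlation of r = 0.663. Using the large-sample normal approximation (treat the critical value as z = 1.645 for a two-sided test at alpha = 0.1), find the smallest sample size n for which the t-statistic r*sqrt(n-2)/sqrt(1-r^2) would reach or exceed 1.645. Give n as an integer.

r√(n−2)/√(1−r²) ≥ 1.645  ⇔  n−2 ≥ (1.645)²·(1−r²)/r²
(1−r²)/r² = (1−0.439569)/0.439569 = 1.2750
n ≥ 2 + 2.706025·1.2750 = 2 + 3.4502 = 5.4502
⌈5.4502⌉ = 6

6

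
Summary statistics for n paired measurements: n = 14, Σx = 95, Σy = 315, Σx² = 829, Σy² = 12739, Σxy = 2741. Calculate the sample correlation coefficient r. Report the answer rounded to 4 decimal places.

Numerator: nΣxy − (Σx)(Σy) = 14·2741 − (95)(315) = 8449
Denominator: √[(nΣx²−(Σx)²)(nΣy²−(Σy)²)]
  nΣx²−(Σx)² = 14·829 − 9025 = 2581;  nΣy²−(Σy)² = 14·12739 − 99225 = 79121
  √(2581·79121) = √204211301 = 14290.2520
r = 8449 / 14290.2520 = 0.5912

0.5912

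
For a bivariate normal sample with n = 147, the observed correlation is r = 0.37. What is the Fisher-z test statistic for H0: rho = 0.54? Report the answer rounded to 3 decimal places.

-2.589

z_r = atanh(0.37) = 0.388423,  z_0 = atanh(0.54) = 0.604156
SE = 1/√(n−3) = 1/√144 = 0.083333
z = (z_r − z_0)/SE = (0.388423 − 0.604156) / 0.083333 = -0.215733 / 0.083333 = -2.589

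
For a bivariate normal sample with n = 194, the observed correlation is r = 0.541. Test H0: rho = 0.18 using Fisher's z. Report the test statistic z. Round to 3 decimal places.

5.854

Fisher z: atanh(0.541) = 0.605568, atanh(0.18) = 0.181983
z = (z_r − z_0)·√(n−3) = (0.605568 − 0.181983)·√191 = 0.423585 · 13.820275 = 5.854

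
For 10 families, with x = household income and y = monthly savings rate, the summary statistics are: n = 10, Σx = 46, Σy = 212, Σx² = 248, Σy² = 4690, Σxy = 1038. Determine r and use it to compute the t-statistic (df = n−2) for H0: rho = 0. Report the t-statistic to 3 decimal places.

S_xy = nΣxy − ΣxΣy = 10·1038 − 46·212 = 10380 − 9752 = 628
S_xx = nΣx² − (Σx)² = 10·248 − 46² = 2480 − 2116 = 364
S_yy = nΣy² − (Σy)² = 10·4690 − 212² = 46900 − 44944 = 1956
r = S_xy / √(S_xx·S_yy) = 628 / √(364·1956) = 628 / √711984 = 628 / 843.7914 = 0.7443
t = r·√(n−2)/√(1−r²) = 0.7443·√8 / √(1−0.553982) = 2.105198 / 0.667846 = 3.152

3.152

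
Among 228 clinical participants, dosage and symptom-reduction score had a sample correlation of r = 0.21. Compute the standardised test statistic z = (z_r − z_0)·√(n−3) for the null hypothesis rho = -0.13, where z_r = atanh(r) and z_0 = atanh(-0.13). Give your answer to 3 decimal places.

5.159

Fisher z: atanh(0.21) = 0.213171, atanh(-0.13) = -0.130740
z = (z_r − z_0)·√(n−3) = (0.213171 − (-0.130740))·√225 = 0.343911 · 15.000000 = 5.159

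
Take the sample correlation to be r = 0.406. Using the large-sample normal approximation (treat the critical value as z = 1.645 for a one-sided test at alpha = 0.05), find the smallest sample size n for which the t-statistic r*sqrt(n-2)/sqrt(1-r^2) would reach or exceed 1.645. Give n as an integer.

16

r√(n−2)/√(1−r²) ≥ 1.645  ⇔  n−2 ≥ (1.645)²·(1−r²)/r²
(1−r²)/r² = (1−0.164836)/0.164836 = 5.0666
n ≥ 2 + 2.706025·5.0666 = 2 + 13.7103 = 15.7103
⌈15.7103⌉ = 16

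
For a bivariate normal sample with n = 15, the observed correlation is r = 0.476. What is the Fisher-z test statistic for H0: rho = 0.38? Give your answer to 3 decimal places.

0.408

Fisher z: atanh(0.476) = 0.517800, atanh(0.38) = 0.400060
z = (z_r − z_0)·√(n−3) = (0.517800 − 0.400060)·√12 = 0.117740 · 3.464102 = 0.408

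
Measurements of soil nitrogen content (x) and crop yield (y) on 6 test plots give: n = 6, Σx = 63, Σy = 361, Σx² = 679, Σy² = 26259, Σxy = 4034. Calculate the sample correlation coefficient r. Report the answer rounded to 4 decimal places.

0.8640

S_xy = nΣxy − ΣxΣy = 6·4034 − 63·361 = 24204 − 22743 = 1461
S_xx = nΣx² − (Σx)² = 6·679 − 63² = 4074 − 3969 = 105
S_yy = nΣy² − (Σy)² = 6·26259 − 361² = 157554 − 130321 = 27233
r = S_xy / √(S_xx·S_yy) = 1461 / √(105·27233) = 1461 / √2859465 = 1461 / 1690.9953 = 0.8640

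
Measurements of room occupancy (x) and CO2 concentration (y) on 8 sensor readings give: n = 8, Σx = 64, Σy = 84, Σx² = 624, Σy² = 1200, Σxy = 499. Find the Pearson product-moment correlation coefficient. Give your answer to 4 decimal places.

S_xy = nΣxy − ΣxΣy = 8·499 − 64·84 = 3992 − 5376 = -1384
S_xx = nΣx² − (Σx)² = 8·624 − 64² = 4992 − 4096 = 896
S_yy = nΣy² − (Σy)² = 8·1200 − 84² = 9600 − 7056 = 2544
r = S_xy / √(S_xx·S_yy) = -1384 / √(896·2544) = -1384 / √2279424 = -1384 / 1509.7761 = -0.9167

-0.9167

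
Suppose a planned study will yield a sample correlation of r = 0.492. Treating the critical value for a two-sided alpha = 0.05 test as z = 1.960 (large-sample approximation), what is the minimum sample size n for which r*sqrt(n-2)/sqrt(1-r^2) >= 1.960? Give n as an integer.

15

r√(n−2)/√(1−r²) ≥ 1.960  ⇔  n−2 ≥ (1.960)²·(1−r²)/r²
(1−r²)/r² = (1−0.242064)/0.242064 = 3.1311
n ≥ 2 + 3.8416·3.1311 = 2 + 12.0284 = 14.0284
⌈14.0284⌉ = 15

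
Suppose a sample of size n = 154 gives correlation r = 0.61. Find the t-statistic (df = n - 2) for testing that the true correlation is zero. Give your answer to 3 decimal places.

9.491

1 − r² = 1 − 0.3721 = 0.6279;  √(1−r²) = 0.792401
√(n−2) = √152 = 12.328828
t = r·√(n−2)/√(1−r²) = 0.61 · 12.328828 / 0.792401 = 9.491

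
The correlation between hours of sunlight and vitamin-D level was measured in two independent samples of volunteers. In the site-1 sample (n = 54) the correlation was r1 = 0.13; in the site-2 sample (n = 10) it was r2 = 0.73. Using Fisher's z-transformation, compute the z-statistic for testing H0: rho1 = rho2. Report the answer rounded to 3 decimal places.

-1.980

z1 = atanh(0.13) = 0.130740,  z2 = atanh(0.73) = 0.928727
SE = √(1/(n1−3) + 1/(n2−3)) = √(1/51 + 1/7) = √(0.0196078 + 0.1428571) = √0.1624649 = 0.403069
z = (z1 − z2)/SE = (0.130740 − 0.928727) / 0.403069 = -0.797987 / 0.403069 = -1.980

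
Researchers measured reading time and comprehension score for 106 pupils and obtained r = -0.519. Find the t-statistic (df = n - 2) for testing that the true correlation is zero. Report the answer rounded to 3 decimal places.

1 − r² = 1 − 0.269361 = 0.730639;  √(1−r²) = 0.854774
√(n−2) = √104 = 10.198039
t = r·√(n−2)/√(1−r²) = -0.519 · 10.198039 / 0.854774 = -6.192

-6.192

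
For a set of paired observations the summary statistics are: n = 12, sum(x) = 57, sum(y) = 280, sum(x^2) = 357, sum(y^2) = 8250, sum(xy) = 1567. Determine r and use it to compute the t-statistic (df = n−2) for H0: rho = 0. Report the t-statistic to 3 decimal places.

Numerator: nΣxy − (Σx)(Σy) = 12·1567 − (57)(280) = 2844
Denominator: √[(nΣx²−(Σx)²)(nΣy²−(Σy)²)]
  nΣx²−(Σx)² = 12·357 − 3249 = 1035;  nΣy²−(Σy)² = 12·8250 − 78400 = 20600
  √(1035·20600) = √21321000 = 4617.4668
r = 2844 / 4617.4668 = 0.6159
t = r·√(n−2)/√(1−r²) = 0.6159·√10 / √(1−0.379333) = 1.947647 / 0.787824 = 2.472

2.472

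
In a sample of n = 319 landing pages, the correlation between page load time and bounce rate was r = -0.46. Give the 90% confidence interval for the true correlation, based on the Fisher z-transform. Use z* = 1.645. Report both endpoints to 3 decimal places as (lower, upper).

(-0.530, -0.384)

z_r = atanh(-0.46) = -0.497311;  SE = 1/√(n−3) = 1/√316 = 0.056254
z-limits: -0.497311 ± 1.645·0.056254 = -0.497311 ± 0.092538 = [-0.589849, -0.404773]
ρ-limits: (tanh -0.589849, tanh -0.404773) = (-0.530, -0.384)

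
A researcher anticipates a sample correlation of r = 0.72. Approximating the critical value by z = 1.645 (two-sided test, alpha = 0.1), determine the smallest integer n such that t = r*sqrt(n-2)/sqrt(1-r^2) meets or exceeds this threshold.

r√(n−2)/√(1−r²) ≥ 1.645  ⇔  n−2 ≥ (1.645)²·(1−r²)/r²
(1−r²)/r² = (1−0.5184)/0.5184 = 0.9290
n ≥ 2 + 2.706025·0.9290 = 2 + 2.5139 = 4.5139
⌈4.5139⌉ = 5

5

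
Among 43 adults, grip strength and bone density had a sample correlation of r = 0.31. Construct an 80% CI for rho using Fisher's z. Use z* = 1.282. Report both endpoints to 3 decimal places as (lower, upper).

(0.117, 0.480)

Fisher z: z_r = atanh(r) = ½·ln((1+0.31)/(1−0.31)) = 0.320545
SE(z) = 1/√(n−3) = 1/√40 = 0.158114
80% ⇒ z* = 1.282; margin = 1.282·0.158114 = 0.202702
CI on z-scale: (0.117843, 0.523247)
Back-transform: tanh(0.117843) = 0.117301, tanh(0.523247) = 0.480202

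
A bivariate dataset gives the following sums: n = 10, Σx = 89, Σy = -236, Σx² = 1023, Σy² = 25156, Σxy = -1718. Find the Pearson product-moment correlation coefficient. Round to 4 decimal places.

Numerator: nΣxy − (Σx)(Σy) = 10·(-1718) − (89)(-236) = 3824
Denominator: √[(nΣx²−(Σx)²)(nΣy²−(Σy)²)]
  nΣx²−(Σx)² = 10·1023 − 7921 = 2309;  nΣy²−(Σy)² = 10·25156 − 55696 = 195864
  √(2309·195864) = √452249976 = 21266.1698
r = 3824 / 21266.1698 = 0.1798

0.1798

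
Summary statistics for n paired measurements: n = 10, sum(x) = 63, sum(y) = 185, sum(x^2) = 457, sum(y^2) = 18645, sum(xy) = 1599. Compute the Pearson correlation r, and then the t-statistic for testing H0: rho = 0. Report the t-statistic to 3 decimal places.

1.438

Numerator: nΣxy − (Σx)(Σy) = 10·1599 − (63)(185) = 4335
Denominator: √[(nΣx²−(Σx)²)(nΣy²−(Σy)²)]
  nΣx²−(Σx)² = 10·457 − 3969 = 601;  nΣy²−(Σy)² = 10·18645 − 34225 = 152225
  √(601·152225) = √91487225 = 9564.8955
r = 4335 / 9564.8955 = 0.4532
t = r·√(n−2)/√(1−r²) = 0.4532·√8 / √(1−0.205390) = 1.281843 / 0.891409 = 1.438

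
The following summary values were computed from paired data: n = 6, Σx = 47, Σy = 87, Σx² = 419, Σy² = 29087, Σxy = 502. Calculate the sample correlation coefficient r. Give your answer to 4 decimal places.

Numerator: nΣxy − (Σx)(Σy) = 6·502 − (47)(87) = -1077
Denominator: √[(nΣx²−(Σx)²)(nΣy²−(Σy)²)]
  nΣx²−(Σx)² = 6·419 − 2209 = 305;  nΣy²−(Σy)² = 6·29087 − 7569 = 166953
  √(305·166953) = √50920665 = 7135.8717
r = -1077 / 7135.8717 = -0.1509

-0.1509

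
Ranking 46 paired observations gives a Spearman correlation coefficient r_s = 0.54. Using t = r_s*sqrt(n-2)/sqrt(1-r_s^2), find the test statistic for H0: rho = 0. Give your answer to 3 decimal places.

1 − r_s² = 1 − 0.2916 = 0.7084;  √(1−r_s²) = 0.841665
√(n−2) = √44 = 6.633250
t = r_s·√(n−2)/√(1−r_s²) = 0.54 · 6.633250 / 0.841665 = 4.256

4.256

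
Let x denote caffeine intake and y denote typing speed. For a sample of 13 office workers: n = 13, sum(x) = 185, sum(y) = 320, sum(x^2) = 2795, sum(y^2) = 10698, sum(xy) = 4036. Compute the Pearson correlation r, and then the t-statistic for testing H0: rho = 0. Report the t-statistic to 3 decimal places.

-3.943

S_xy = nΣxy − ΣxΣy = 13·4036 − 185·320 = 52468 − 59200 = -6732
S_xx = nΣx² − (Σx)² = 13·2795 − 185² = 36335 − 34225 = 2110
S_yy = nΣy² − (Σy)² = 13·10698 − 320² = 139074 − 102400 = 36674
r = S_xy / √(S_xx·S_yy) = -6732 / √(2110·36674) = -6732 / √77382140 = -6732 / 8796.7119 = -0.7653
t = r·√(n−2)/√(1−r²) = -0.7653·√11 / √(1−0.585684) = -2.538213 / 0.643674 = -3.943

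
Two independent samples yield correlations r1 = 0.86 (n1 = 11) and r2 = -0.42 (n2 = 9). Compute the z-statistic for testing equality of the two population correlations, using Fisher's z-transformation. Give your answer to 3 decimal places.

3.224

z1 = atanh(0.86) = 1.293345,  z2 = atanh(-0.42) = -0.447692
SE = √(1/(n1−3) + 1/(n2−3)) = √(1/8 + 1/6) = √(0.1250000 + 0.1666667) = √0.2916667 = 0.540062
z = (z1 − z2)/SE = (1.293345 − (-0.447692)) / 0.540062 = 1.741037 / 0.540062 = 3.224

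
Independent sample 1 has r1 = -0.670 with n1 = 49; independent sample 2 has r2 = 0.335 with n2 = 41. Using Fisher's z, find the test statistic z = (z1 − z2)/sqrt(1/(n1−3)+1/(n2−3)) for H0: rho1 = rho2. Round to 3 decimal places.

Fisher z-transforms: z1 = atanh(-0.670) = -0.810743, z2 = atanh(0.335) = 0.348450; difference d = -1.159193
Var(d) = 1/46 + 1/38 = 0.0217391 + 0.0263158 = 0.0480549
z = d/√Var(d) = -1.159193 / √0.0480549 = -1.159193 / 0.219214 = -5.288

-5.288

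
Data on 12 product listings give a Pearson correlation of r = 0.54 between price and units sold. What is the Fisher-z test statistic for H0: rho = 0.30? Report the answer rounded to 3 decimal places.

0.884

Fisher z: atanh(0.54) = 0.604156, atanh(0.30) = 0.309520
z = (z_r − z_0)·√(n−3) = (0.604156 − 0.309520)·√9 = 0.294636 · 3.000000 = 0.884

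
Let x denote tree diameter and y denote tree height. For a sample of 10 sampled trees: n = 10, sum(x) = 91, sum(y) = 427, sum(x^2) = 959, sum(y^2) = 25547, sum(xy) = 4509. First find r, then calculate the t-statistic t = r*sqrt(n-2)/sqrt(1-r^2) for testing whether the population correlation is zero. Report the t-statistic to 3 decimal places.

2.337

Numerator: nΣxy − (Σx)(Σy) = 10·4509 − (91)(427) = 6233
Denominator: √[(nΣx²−(Σx)²)(nΣy²−(Σy)²)]
  nΣx²−(Σx)² = 10·959 − 8281 = 1309;  nΣy²−(Σy)² = 10·25547 − 182329 = 73141
  √(1309·73141) = √95741569 = 9784.7621
r = 6233 / 9784.7621 = 0.6370
t = r·√(n−2)/√(1−r²) = 0.6370·√8 / √(1−0.405769) = 1.801708 / 0.770864 = 2.337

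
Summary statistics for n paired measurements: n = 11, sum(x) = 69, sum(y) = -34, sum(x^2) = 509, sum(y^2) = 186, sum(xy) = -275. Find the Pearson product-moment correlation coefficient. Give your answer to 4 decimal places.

S_xy = nΣxy − ΣxΣy = 11·(-275) − 69·(-34) = -3025 − (-2346) = -679
S_xx = nΣx² − (Σx)² = 11·509 − 69² = 5599 − 4761 = 838
S_yy = nΣy² − (Σy)² = 11·186 − (-34)² = 2046 − 1156 = 890
r = S_xy / √(S_xx·S_yy) = -679 / √(838·890) = -679 / √745820 = -679 / 863.6087 = -0.7862

-0.7862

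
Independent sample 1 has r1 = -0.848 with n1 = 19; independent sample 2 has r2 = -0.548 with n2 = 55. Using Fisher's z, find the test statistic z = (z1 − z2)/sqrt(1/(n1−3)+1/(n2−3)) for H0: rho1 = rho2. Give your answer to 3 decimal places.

Fisher z-transforms: z1 = atanh(-0.848) = -1.248989, z2 = atanh(-0.548) = -0.615518; difference d = -0.633471
Var(d) = 1/16 + 1/52 = 0.0625000 + 0.0192308 = 0.0817308
z = d/√Var(d) = -0.633471 / √0.0817308 = -0.633471 / 0.285886 = -2.216

-2.216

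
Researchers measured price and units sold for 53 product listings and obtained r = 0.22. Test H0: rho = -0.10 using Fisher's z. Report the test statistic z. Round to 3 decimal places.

2.291

Fisher z: atanh(0.22) = 0.223656, atanh(-0.10) = -0.100335
z = (z_r − z_0)·√(n−3) = (0.223656 − (-0.100335))·√50 = 0.323991 · 7.071068 = 2.291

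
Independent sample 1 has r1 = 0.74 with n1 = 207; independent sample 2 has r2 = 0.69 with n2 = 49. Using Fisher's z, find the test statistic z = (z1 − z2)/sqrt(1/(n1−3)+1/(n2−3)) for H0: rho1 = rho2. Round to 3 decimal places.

z1 = atanh(0.74) = 0.950479,  z2 = atanh(0.69) = 0.847956
SE = √(1/(n1−3) + 1/(n2−3)) = √(1/204 + 1/46) = √(0.0049020 + 0.0217391) = √0.0266411 = 0.163221
z = (z1 − z2)/SE = (0.950479 − 0.847956) / 0.163221 = 0.102523 / 0.163221 = 0.628

0.628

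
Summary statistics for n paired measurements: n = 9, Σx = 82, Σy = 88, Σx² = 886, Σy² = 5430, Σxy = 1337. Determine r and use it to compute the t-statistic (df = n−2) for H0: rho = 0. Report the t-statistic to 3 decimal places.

S_xy = nΣxy − ΣxΣy = 9·1337 − 82·88 = 12033 − 7216 = 4817
S_xx = nΣx² − (Σx)² = 9·886 − 82² = 7974 − 6724 = 1250
S_yy = nΣy² − (Σy)² = 9·5430 − 88² = 48870 − 7744 = 41126
r = S_xy / √(S_xx·S_yy) = 4817 / √(1250·41126) = 4817 / √51407500 = 4817 / 7169.9024 = 0.6718
t = r·√(n−2)/√(1−r²) = 0.6718·√7 / √(1−0.451315) = 1.777416 / 0.740733 = 2.400

2.400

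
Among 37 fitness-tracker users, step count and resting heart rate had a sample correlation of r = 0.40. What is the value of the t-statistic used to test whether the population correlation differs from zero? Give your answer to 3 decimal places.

1 − r² = 1 − 0.1600 = 0.8400;  √(1−r²) = 0.916515
√(n−2) = √35 = 5.916080
t = r·√(n−2)/√(1−r²) = 0.40 · 5.916080 / 0.916515 = 2.582

2.582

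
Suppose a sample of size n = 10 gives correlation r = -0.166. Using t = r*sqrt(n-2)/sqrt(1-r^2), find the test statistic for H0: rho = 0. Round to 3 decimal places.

-0.476

1 − r² = 1 − 0.027556 = 0.972444;  √(1−r²) = 0.986126
√(n−2) = √8 = 2.828427
t = r·√(n−2)/√(1−r²) = -0.166 · 2.828427 / 0.986126 = -0.476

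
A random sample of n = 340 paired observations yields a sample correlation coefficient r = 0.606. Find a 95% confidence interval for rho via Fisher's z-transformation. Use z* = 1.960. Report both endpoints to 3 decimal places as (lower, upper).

z_r = atanh(0.606) = 0.702575;  SE = 1/√(n−3) = 1/√337 = 0.054473
z-limits: 0.702575 ± 1.960·0.054473 = 0.702575 ± 0.106767 = [0.595808, 0.809342]
ρ-limits: (tanh 0.595808, tanh 0.809342) = (0.534, 0.669)

(0.534, 0.669)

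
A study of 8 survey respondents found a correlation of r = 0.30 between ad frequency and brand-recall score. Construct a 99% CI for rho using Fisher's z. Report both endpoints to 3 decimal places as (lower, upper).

z_r = atanh(0.30) = 0.309520;  SE = 1/√(n−3) = 1/√5 = 0.447214
z-limits: 0.309520 ± 2.576·0.447214 = 0.309520 ± 1.152023 = [-0.842503, 1.461543]
ρ-limits: (tanh -0.842503, tanh 1.461543) = (-0.687, 0.898)

(-0.687, 0.898)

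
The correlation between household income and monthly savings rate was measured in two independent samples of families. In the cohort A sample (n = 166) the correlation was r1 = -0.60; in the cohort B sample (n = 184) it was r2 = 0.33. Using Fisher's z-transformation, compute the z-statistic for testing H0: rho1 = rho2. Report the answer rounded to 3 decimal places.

z1 = atanh(-0.60) = -0.693147,  z2 = atanh(0.33) = 0.342828
SE = √(1/(n1−3) + 1/(n2−3)) = √(1/163 + 1/181) = √(0.0061350 + 0.0055249) = √0.0116599 = 0.107981
z = (z1 − z2)/SE = (-0.693147 − 0.342828) / 0.107981 = -1.035975 / 0.107981 = -9.594

-9.594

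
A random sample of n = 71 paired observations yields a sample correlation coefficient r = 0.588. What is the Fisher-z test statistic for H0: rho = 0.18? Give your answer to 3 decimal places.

4.062

Fisher z: atanh(0.588) = 0.674604, atanh(0.18) = 0.181983
z = (z_r − z_0)·√(n−3) = (0.674604 − 0.181983)·√68 = 0.492621 · 8.246211 = 4.062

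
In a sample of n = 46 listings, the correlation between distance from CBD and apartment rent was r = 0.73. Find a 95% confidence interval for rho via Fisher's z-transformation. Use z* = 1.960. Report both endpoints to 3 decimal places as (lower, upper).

(0.558, 0.842)

z_r = atanh(0.73) = 0.928727;  SE = 1/√(n−3) = 1/√43 = 0.152499
z-limits: 0.928727 ± 1.960·0.152499 = 0.928727 ± 0.298898 = [0.629829, 1.227625]
ρ-limits: (tanh 0.629829, tanh 1.227625) = (0.558, 0.842)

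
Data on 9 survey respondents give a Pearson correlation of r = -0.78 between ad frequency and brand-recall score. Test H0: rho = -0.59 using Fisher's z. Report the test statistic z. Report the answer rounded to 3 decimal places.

-0.901

z_r = atanh(-0.78) = -1.045371,  z_0 = atanh(-0.59) = -0.677666
SE = 1/√(n−3) = 1/√6 = 0.408248
z = (z_r − z_0)/SE = (-1.045371 − (-0.677666)) / 0.408248 = -0.367705 / 0.408248 = -0.901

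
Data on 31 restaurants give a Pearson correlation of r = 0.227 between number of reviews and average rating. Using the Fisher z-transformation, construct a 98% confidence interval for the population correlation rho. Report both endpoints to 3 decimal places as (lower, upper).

(-0.206, 0.585)

Fisher z: z_r = atanh(r) = ½·ln((1+0.227)/(1−0.227)) = 0.231024
SE(z) = 1/√(n−3) = 1/√28 = 0.188982
98% ⇒ z* = 2.326; margin = 2.326·0.188982 = 0.439572
CI on z-scale: (-0.208548, 0.670596)
Back-transform: tanh(-0.208548) = -0.205576, tanh(0.670596) = 0.585372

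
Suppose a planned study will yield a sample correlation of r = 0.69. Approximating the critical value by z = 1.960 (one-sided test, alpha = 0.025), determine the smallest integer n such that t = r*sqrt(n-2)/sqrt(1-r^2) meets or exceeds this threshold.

Need r·√(n−2)/√(1−r²) ≥ 1.960
√(n−2) ≥ 1.960·√(1−0.4761) / 0.69 = 1.960·0.723809 / 0.69 = 2.0560
n−2 ≥ 4.2271  ⇒  n ≥ 6.2271
Smallest integer n = 7

7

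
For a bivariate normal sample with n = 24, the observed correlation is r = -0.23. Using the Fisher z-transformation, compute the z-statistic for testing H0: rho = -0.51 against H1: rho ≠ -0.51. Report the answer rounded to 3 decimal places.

z_r = atanh(-0.23) = -0.234189,  z_0 = atanh(-0.51) = -0.562730
SE = 1/√(n−3) = 1/√21 = 0.218218
z = (z_r − z_0)/SE = (-0.234189 − (-0.562730)) / 0.218218 = 0.328541 / 0.218218 = 1.506

1.506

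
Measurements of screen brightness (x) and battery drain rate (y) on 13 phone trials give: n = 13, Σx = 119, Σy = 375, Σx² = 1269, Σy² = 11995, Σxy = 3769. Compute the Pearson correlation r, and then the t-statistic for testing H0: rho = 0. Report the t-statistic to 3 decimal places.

3.554

S_xy = nΣxy − ΣxΣy = 13·3769 − 119·375 = 48997 − 44625 = 4372
S_xx = nΣx² − (Σx)² = 13·1269 − 119² = 16497 − 14161 = 2336
S_yy = nΣy² − (Σy)² = 13·11995 − 375² = 155935 − 140625 = 15310
r = S_xy / √(S_xx·S_yy) = 4372 / √(2336·15310) = 4372 / √35764160 = 4372 / 5980.3144 = 0.7311
t = r·√(n−2)/√(1−r²) = 0.7311·√11 / √(1−0.534507) = 2.424784 / 0.682270 = 3.554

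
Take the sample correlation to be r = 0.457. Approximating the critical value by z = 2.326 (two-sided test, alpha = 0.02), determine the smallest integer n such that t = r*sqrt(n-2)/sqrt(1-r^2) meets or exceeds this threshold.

23

r√(n−2)/√(1−r²) ≥ 2.326  ⇔  n−2 ≥ (2.326)²·(1−r²)/r²
(1−r²)/r² = (1−0.208849)/0.208849 = 3.7881
n ≥ 2 + 5.410276·3.7881 = 2 + 20.4947 = 22.4947
⌈22.4947⌉ = 23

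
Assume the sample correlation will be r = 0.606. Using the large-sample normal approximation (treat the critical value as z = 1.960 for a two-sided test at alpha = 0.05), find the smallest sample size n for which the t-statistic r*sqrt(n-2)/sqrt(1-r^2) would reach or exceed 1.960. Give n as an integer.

9

Need r·√(n−2)/√(1−r²) ≥ 1.960
√(n−2) ≥ 1.960·√(1−0.367236) / 0.606 = 1.960·0.795465 / 0.606 = 2.5728
n−2 ≥ 6.6193  ⇒  n ≥ 8.6193
Smallest integer n = 9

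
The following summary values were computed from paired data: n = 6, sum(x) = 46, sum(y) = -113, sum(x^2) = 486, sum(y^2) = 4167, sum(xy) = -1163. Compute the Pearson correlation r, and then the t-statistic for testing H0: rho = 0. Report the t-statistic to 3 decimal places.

-1.384

Numerator: nΣxy − (Σx)(Σy) = 6·(-1163) − (46)(-113) = -1780
Denominator: √[(nΣx²−(Σx)²)(nΣy²−(Σy)²)]
  nΣx²−(Σx)² = 6·486 − 2116 = 800;  nΣy²−(Σy)² = 6·4167 − 12769 = 12233
  √(800·12233) = √9786400 = 3128.3222
r = -1780 / 3128.3222 = -0.5690
t = r·√(n−2)/√(1−r²) = -0.5690·√4 / √(1−0.323761) = -1.138000 / 0.822338 = -1.384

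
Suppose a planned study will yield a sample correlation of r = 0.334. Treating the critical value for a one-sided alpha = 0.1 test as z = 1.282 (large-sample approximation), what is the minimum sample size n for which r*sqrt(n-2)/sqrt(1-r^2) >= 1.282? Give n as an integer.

r√(n−2)/√(1−r²) ≥ 1.282  ⇔  n−2 ≥ (1.282)²·(1−r²)/r²
(1−r²)/r² = (1−0.111556)/0.111556 = 7.9641
n ≥ 2 + 1.643524·7.9641 = 2 + 13.0892 = 15.0892
⌈15.0892⌉ = 16

16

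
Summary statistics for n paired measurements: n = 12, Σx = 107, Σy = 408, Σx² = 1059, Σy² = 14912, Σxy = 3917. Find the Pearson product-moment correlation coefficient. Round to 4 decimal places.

0.8446

Numerator: nΣxy − (Σx)(Σy) = 12·3917 − (107)(408) = 3348
Denominator: √[(nΣx²−(Σx)²)(nΣy²−(Σy)²)]
  nΣx²−(Σx)² = 12·1059 − 11449 = 1259;  nΣy²−(Σy)² = 12·14912 − 166464 = 12480
  √(1259·12480) = √15712320 = 3963.8769
r = 3348 / 3963.8769 = 0.8446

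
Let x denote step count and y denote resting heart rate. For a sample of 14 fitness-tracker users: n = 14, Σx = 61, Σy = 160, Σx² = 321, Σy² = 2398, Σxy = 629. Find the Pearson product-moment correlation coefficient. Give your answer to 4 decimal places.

-0.3843

S_xy = nΣxy − ΣxΣy = 14·629 − 61·160 = 8806 − 9760 = -954
S_xx = nΣx² − (Σx)² = 14·321 − 61² = 4494 − 3721 = 773
S_yy = nΣy² − (Σy)² = 14·2398 − 160² = 33572 − 25600 = 7972
r = S_xy / √(S_xx·S_yy) = -954 / √(773·7972) = -954 / √6162356 = -954 / 2482.4093 = -0.3843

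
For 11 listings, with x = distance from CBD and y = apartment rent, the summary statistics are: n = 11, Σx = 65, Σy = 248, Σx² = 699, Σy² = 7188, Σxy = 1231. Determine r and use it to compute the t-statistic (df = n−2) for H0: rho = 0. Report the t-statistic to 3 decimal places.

-1.051

Numerator: nΣxy − (Σx)(Σy) = 11·1231 − (65)(248) = -2579
Denominator: √[(nΣx²−(Σx)²)(nΣy²−(Σy)²)]
  nΣx²−(Σx)² = 11·699 − 4225 = 3464;  nΣy²−(Σy)² = 11·7188 − 61504 = 17564
  √(3464·17564) = √60841696 = 7800.1087
r = -2579 / 7800.1087 = -0.3306
t = r·√(n−2)/√(1−r²) = -0.3306·√9 / √(1−0.109296) = -0.991800 / 0.943771 = -1.051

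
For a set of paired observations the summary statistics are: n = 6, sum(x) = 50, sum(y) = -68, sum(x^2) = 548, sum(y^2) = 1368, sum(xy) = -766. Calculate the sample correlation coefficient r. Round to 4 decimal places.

-0.7117

S_xy = nΣxy − ΣxΣy = 6·(-766) − 50·(-68) = -4596 − (-3400) = -1196
S_xx = nΣx² − (Σx)² = 6·548 − 50² = 3288 − 2500 = 788
S_yy = nΣy² − (Σy)² = 6·1368 − (-68)² = 8208 − 4624 = 3584
r = S_xy / √(S_xx·S_yy) = -1196 / √(788·3584) = -1196 / √2824192 = -1196 / 1680.5332 = -0.7117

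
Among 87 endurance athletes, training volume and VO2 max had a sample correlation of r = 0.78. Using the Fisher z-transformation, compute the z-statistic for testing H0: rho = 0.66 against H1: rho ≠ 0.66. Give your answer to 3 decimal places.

2.315

Fisher z: atanh(0.78) = 1.045371, atanh(0.66) = 0.792814
z = (z_r − z_0)·√(n−3) = (1.045371 − 0.792814)·√84 = 0.252557 · 9.165151 = 2.315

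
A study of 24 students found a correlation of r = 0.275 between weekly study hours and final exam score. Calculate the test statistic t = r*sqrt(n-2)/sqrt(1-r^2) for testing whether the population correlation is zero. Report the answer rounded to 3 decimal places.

1.342

t = r·√(n−2) / √(1−r²) with r = 0.275, n = 24
  = 0.275·√22 / √(1 − 0.075625)
  = 0.275·4.690416 / 0.961444
  = 1.289864 / 0.961444 = 1.342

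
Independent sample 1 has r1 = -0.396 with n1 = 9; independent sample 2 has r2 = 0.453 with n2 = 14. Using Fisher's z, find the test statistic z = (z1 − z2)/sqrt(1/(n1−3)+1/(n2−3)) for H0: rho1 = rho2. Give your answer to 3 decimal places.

z1 = atanh(-0.396) = -0.418896,  z2 = atanh(0.453) = 0.488468
SE = √(1/(n1−3) + 1/(n2−3)) = √(1/6 + 1/11) = √(0.1666667 + 0.0909091) = √0.2575758 = 0.507519
z = (z1 − z2)/SE = (-0.418896 − 0.488468) / 0.507519 = -0.907364 / 0.507519 = -1.788

-1.788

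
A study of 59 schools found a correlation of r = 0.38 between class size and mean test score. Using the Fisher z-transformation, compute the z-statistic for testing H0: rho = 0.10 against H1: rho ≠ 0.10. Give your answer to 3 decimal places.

Fisher z: atanh(0.38) = 0.400060, atanh(0.10) = 0.100335
z = (z_r − z_0)·√(n−3) = (0.400060 − 0.100335)·√56 = 0.299725 · 7.483315 = 2.243

2.243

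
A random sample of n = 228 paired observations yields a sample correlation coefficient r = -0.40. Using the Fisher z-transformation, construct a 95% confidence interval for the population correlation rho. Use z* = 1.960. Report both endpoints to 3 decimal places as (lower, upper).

(-0.504, -0.285)

z_r = atanh(-0.40) = -0.423649;  SE = 1/√(n−3) = 1/√225 = 0.066667
z-limits: -0.423649 ± 1.960·0.066667 = -0.423649 ± 0.130667 = [-0.554316, -0.292982]
ρ-limits: (tanh -0.554316, tanh -0.292982) = (-0.504, -0.285)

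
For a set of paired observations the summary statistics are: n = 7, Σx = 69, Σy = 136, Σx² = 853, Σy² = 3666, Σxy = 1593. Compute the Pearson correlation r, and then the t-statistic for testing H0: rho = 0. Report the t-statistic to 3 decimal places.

Numerator: nΣxy − (Σx)(Σy) = 7·1593 − (69)(136) = 1767
Denominator: √[(nΣx²−(Σx)²)(nΣy²−(Σy)²)]
  nΣx²−(Σx)² = 7·853 − 4761 = 1210;  nΣy²−(Σy)² = 7·3666 − 18496 = 7166
  √(1210·7166) = √8670860 = 2944.6324
r = 1767 / 2944.6324 = 0.6001
t = r·√(n−2)/√(1−r²) = 0.6001·√5 / √(1−0.360120) = 1.341864 / 0.799925 = 1.677

1.677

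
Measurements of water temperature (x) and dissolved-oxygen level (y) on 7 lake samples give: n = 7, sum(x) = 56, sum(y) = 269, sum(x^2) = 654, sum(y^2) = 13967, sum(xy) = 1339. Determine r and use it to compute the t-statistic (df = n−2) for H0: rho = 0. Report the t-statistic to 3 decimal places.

S_xy = nΣxy − ΣxΣy = 7·1339 − 56·269 = 9373 − 15064 = -5691
S_xx = nΣx² − (Σx)² = 7·654 − 56² = 4578 − 3136 = 1442
S_yy = nΣy² − (Σy)² = 7·13967 − 269² = 97769 − 72361 = 25408
r = S_xy / √(S_xx·S_yy) = -5691 / √(1442·25408) = -5691 / √36638336 = -5691 / 6052.9609 = -0.9402
t = r·√(n−2)/√(1−r²) = -0.9402·√5 / √(1−0.883976) = -2.102351 / 0.340623 = -6.172

-6.172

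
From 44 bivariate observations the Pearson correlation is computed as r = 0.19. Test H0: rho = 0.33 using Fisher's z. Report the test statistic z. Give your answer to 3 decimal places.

-0.964

z_r = atanh(0.19) = 0.192337,  z_0 = atanh(0.33) = 0.342828
SE = 1/√(n−3) = 1/√41 = 0.156174
z = (z_r − z_0)/SE = (0.192337 − 0.342828) / 0.156174 = -0.150491 / 0.156174 = -0.964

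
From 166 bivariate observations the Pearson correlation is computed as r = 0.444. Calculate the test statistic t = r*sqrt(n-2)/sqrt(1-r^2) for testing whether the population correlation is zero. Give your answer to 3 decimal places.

6.346

1 − r² = 1 − 0.197136 = 0.802864;  √(1−r²) = 0.896027
√(n−2) = √164 = 12.806248
t = r·√(n−2)/√(1−r²) = 0.444 · 12.806248 / 0.896027 = 6.346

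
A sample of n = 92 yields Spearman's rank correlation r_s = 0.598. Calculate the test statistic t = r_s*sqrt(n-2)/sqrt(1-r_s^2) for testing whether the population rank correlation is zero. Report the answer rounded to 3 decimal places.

1 − r_s² = 1 − 0.357604 = 0.642396;  √(1−r_s²) = 0.801496
√(n−2) = √90 = 9.486833
t = r_s·√(n−2)/√(1−r_s²) = 0.598 · 9.486833 / 0.801496 = 7.078

7.078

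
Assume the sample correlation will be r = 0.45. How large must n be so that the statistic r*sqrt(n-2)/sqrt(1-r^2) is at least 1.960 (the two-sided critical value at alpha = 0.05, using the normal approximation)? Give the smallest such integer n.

18

Need r·√(n−2)/√(1−r²) ≥ 1.960
√(n−2) ≥ 1.960·√(1−0.2025) / 0.45 = 1.960·0.893029 / 0.45 = 3.8896
n−2 ≥ 15.1290  ⇒  n ≥ 17.1290
Smallest integer n = 18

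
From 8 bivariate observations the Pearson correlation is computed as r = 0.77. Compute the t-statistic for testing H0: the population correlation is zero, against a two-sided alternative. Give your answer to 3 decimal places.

1 − r² = 1 − 0.5929 = 0.4071;  √(1−r²) = 0.638044
√(n−2) = √6 = 2.449490
t = r·√(n−2)/√(1−r²) = 0.77 · 2.449490 / 0.638044 = 2.956

2.956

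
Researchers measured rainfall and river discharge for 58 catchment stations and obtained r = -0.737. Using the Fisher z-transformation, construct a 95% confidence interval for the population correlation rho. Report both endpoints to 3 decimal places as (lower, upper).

(-0.836, -0.591)

z_r = atanh(-0.737) = -0.943880;  SE = 1/√(n−3) = 1/√55 = 0.134840
z-limits: -0.943880 ± 1.960·0.134840 = -0.943880 ± 0.264286 = [-1.208166, -0.679594]
ρ-limits: (tanh -1.208166, tanh -0.679594) = (-0.836, -0.591)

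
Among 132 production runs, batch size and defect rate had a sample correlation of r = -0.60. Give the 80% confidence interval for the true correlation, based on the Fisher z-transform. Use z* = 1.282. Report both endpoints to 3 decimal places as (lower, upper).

(-0.667, -0.523)

Fisher z: z_r = atanh(r) = ½·ln((1+(-0.60))/(1−(-0.60))) = -0.693147
SE(z) = 1/√(n−3) = 1/√129 = 0.088045
80% ⇒ z* = 1.282; margin = 1.282·0.088045 = 0.112874
CI on z-scale: (-0.806021, -0.580273)
Back-transform: tanh(-0.806021) = -0.667389, tanh(-0.580273) = -0.522864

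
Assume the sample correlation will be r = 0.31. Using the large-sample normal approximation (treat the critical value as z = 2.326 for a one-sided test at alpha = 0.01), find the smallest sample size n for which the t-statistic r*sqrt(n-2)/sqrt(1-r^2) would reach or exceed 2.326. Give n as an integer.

53

r√(n−2)/√(1−r²) ≥ 2.326  ⇔  n−2 ≥ (2.326)²·(1−r²)/r²
(1−r²)/r² = (1−0.0961)/0.0961 = 9.4058
n ≥ 2 + 5.410276·9.4058 = 2 + 50.8880 = 52.8880
⌈52.8880⌉ = 53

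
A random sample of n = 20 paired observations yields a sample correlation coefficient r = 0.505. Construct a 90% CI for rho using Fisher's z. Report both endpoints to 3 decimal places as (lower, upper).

Fisher z: z_r = atanh(r) = ½·ln((1+0.505)/(1−0.505)) = 0.555995
SE(z) = 1/√(n−3) = 1/√17 = 0.242536
90% ⇒ z* = 1.645; margin = 1.645·0.242536 = 0.398972
CI on z-scale: (0.157023, 0.954967)
Back-transform: tanh(0.157023) = 0.155745, tanh(0.954967) = 0.742023

(0.156, 0.742)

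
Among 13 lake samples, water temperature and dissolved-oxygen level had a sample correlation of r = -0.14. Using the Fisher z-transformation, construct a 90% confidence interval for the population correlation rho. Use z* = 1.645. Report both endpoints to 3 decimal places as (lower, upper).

Fisher z: z_r = atanh(r) = ½·ln((1+(-0.14))/(1−(-0.14))) = -0.140926
SE(z) = 1/√(n−3) = 1/√10 = 0.316228
90% ⇒ z* = 1.645; margin = 1.645·0.316228 = 0.520195
CI on z-scale: (-0.661121, 0.379269)
Back-transform: tanh(-0.661121) = -0.579109, tanh(0.379269) = 0.362072

(-0.579, 0.362)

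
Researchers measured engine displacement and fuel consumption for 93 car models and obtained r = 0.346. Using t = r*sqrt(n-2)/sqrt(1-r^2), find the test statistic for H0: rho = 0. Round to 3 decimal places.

t = r·√(n−2) / √(1−r²) with r = 0.346, n = 93
  = 0.346·√91 / √(1 − 0.119716)
  = 0.346·9.539392 / 0.938235
  = 3.300630 / 0.938235 = 3.518

3.518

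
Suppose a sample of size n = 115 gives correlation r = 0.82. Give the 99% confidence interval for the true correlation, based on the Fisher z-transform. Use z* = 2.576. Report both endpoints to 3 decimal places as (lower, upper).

z_r = atanh(0.82) = 1.156817;  SE = 1/√(n−3) = 1/√112 = 0.094491
z-limits: 1.156817 ± 2.576·0.094491 = 1.156817 ± 0.243409 = [0.913408, 1.400226]
ρ-limits: (tanh 0.913408, tanh 1.400226) = (0.723, 0.885)

(0.723, 0.885)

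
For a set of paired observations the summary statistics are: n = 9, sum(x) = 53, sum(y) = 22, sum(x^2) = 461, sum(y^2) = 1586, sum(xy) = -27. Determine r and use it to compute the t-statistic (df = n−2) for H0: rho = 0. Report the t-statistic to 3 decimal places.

S_xy = nΣxy − ΣxΣy = 9·(-27) − 53·22 = -243 − 1166 = -1409
S_xx = nΣx² − (Σx)² = 9·461 − 53² = 4149 − 2809 = 1340
S_yy = nΣy² − (Σy)² = 9·1586 − 22² = 14274 − 484 = 13790
r = S_xy / √(S_xx·S_yy) = -1409 / √(1340·13790) = -1409 / √18478600 = -1409 / 4298.6742 = -0.3278
t = r·√(n−2)/√(1−r²) = -0.3278·√7 / √(1−0.107453) = -0.867277 / 0.944747 = -0.918

-0.918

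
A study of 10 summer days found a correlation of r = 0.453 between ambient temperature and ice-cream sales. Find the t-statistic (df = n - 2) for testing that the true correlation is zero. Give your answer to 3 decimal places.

t = r·√(n−2) / √(1−r²) with r = 0.453, n = 10
  = 0.453·√8 / √(1 − 0.205209)
  = 0.453·2.828427 / 0.891511
  = 1.281277 / 0.891511 = 1.437

1.437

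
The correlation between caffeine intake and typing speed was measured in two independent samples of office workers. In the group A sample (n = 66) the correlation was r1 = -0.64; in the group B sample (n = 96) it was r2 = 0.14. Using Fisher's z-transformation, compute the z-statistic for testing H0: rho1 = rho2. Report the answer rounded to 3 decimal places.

z1 = atanh(-0.64) = -0.758174,  z2 = atanh(0.14) = 0.140926
SE = √(1/(n1−3) + 1/(n2−3)) = √(1/63 + 1/93) = √(0.0158730 + 0.0107527) = √0.0266257 = 0.163174
z = (z1 − z2)/SE = (-0.758174 − 0.140926) / 0.163174 = -0.899100 / 0.163174 = -5.510

-5.510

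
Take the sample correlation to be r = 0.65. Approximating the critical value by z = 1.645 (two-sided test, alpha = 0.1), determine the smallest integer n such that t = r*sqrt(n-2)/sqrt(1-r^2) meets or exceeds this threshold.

r√(n−2)/√(1−r²) ≥ 1.645  ⇔  n−2 ≥ (1.645)²·(1−r²)/r²
(1−r²)/r² = (1−0.4225)/0.4225 = 1.3669
n ≥ 2 + 2.706025·1.3669 = 2 + 3.6989 = 5.6989
⌈5.6989⌉ = 6

6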